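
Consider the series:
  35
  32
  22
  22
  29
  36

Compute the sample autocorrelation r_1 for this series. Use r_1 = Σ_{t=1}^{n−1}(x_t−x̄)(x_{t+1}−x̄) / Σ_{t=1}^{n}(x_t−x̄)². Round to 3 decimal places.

0.259

Mean x̄ = (35 + 32 + 22 + 22 + 29 + 36)/6 = 29.3333
Σ(x_t−x̄)(x_{t+1}−x̄) = (15.1111) + (-19.5556) + (53.7778) + (2.4444) + (-2.2222) = 49.5556
Denominator Σ(x_t−x̄)² = 191.3333
r_1 = 49.5556 / 191.3333 = 0.259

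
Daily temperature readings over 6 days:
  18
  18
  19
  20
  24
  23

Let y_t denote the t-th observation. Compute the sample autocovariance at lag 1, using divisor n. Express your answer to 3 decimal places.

Mean ȳ = (18 + 18 + 19 + 20 + 24 + 23)/6 = 20.3333
Deviations: -2.3333, -2.3333, -1.3333, -0.3333, 3.6667, 2.6667
Σ_{t=1}^{5}(y_t−ȳ)(y_{t+1}−ȳ) = 17.5556
γ_1 = 17.5556 / 6 = 2.926

2.926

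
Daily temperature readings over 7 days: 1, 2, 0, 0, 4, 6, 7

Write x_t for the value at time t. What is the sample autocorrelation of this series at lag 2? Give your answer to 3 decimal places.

Mean x̄ = (1 + 2 + 0 + 0 + 4 + 6 + 7)/7 = 2.8571
Deviations from mean: -1.8571, -0.8571, -2.8571, -2.8571, 1.1429, 3.1429, 4.1429
Σ(x_t−x̄)(x_{t+2}−x̄) = (5.3061) + (2.4490) + (-3.2653) + (-8.9796) + (4.7347) = 0.2449
Denominator Σ(x_t−x̄)² = 48.8571
r_2 = 0.2449 / 48.8571 = 0.005

0.005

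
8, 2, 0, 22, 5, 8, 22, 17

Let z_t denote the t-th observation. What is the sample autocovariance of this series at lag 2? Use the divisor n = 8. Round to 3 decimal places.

Mean z̄ = (8 + 2 + 0 + 22 + 5 + 8 + 22 + 17)/8 = 10.5000
Deviations: -2.5000, -8.5000, -10.5000, 11.5000, -5.5000, -2.5000, 11.5000, 6.5000
Σ_{t=1}^{6}(z_t−z̄)(z_{t+2}−z̄) = -122.0000
γ_2 = -122.0000 / 8 = -15.250

-15.250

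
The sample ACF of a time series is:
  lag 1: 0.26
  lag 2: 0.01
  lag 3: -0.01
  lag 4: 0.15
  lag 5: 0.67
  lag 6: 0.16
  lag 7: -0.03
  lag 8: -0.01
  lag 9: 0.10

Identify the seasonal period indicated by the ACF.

The largest autocorrelation is r_5 = 0.67; the remaining lags stay at or below 0.26. The elevated value at lag 1 (0.26), dropping to 0.01 at lag 2, reflects decaying short-term dependence rather than seasonality.
The dominant spike at lag 5 indicates a seasonal period of 5.

5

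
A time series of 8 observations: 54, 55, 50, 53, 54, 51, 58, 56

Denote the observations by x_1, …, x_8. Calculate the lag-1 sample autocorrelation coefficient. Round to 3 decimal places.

-0.094

Mean x̄ = (54 + 55 + 50 + 53 + 54 + 51 + 58 + 56)/8 = 53.8750
Deviations from mean: 0.1250, 1.1250, -3.8750, -0.8750, 0.1250, -2.8750, 4.1250, 2.1250
Σ(x_t−x̄)(x_{t+1}−x̄) = (0.1406) + (-4.3594) + (3.3906) + (-0.1094) + (-0.3594) + (-11.8594) + (8.7656) = -4.3906
Denominator Σ(x_t−x̄)² = 46.8750
r_1 = -4.3906 / 46.8750 = -0.094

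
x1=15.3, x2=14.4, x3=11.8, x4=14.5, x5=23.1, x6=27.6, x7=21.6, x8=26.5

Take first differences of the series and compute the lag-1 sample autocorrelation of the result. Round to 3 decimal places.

First differences Δx: -0.9, -2.6, 2.7, 8.6, 4.5, -6.0, 4.9
Mean of differences = 1.6000
Numerator Σ(Δx_t−Δx̄)(Δx_{t+1}−Δx̄) = -13.2400
Denominator Σ(Δx_t−Δx̄)² = 151.1600
r_1(Δx) = -13.2400 / 151.1600 = -0.088

-0.088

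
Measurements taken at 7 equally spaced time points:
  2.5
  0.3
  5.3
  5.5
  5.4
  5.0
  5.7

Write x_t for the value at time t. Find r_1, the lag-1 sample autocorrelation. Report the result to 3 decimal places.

0.295

Mean x̄ = (2.5 + 0.3 + 5.3 + 5.5 + 5.4 + 5.0 + 5.7)/7 = 4.2429
Deviations from mean: -1.7429, -3.9429, 1.0571, 1.2571, 1.1571, 0.7571, 1.4571
Σ(x_t−x̄)(x_{t+1}−x̄) = (6.8718) + (-4.1682) + (1.3290) + (1.4547) + (0.8761) + (1.1033) = 7.4667
Denominator Σ(x_t−x̄)² = 25.3171
r_1 = 7.4667 / 25.3171 = 0.295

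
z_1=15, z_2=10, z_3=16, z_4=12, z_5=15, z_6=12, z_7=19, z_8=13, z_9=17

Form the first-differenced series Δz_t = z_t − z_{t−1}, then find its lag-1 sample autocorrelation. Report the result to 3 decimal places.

First differences Δz: -5, 6, -4, 3, -3, 7, -6, 4
Mean of differences = 0.2500
Numerator Σ(Δz_t−Δz̄)(Δz_{t+1}−Δz̄) = -162.8125
Denominator Σ(Δz_t−Δz̄)² = 195.5000
r_1(Δz) = -162.8125 / 195.5000 = -0.833

-0.833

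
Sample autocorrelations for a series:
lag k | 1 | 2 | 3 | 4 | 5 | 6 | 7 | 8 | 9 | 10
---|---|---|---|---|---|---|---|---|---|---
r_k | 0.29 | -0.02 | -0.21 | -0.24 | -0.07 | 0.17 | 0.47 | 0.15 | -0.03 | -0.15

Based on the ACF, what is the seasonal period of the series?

7

The largest autocorrelation is r_7 = 0.47; the remaining lags stay at or below 0.29.
The dominant spike at lag 7 indicates a seasonal period of 7.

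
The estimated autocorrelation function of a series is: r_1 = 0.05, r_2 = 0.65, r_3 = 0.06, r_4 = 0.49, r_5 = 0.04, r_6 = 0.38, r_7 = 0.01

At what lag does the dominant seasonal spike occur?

2

The largest autocorrelation is r_2 = 0.65, with weaker echoes at lags 4 (0.49) and 6 (0.38); the remaining lags stay at or below 0.06.
The dominant spike at lag 2 indicates a seasonal period of 2.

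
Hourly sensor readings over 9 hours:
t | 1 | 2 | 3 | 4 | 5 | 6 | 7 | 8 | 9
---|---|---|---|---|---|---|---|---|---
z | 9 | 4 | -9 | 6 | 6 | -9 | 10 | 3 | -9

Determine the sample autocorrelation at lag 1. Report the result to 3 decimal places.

Mean z̄ = (9 + 4 − 9 + 6 + 6 − 9 + 10 + 3 − 9)/9 = 1.2222
Numerator Σ_{t=1}^{8}(z_t−z̄)(z_{t+1}−z̄) = -173.9383
Denominator Σ(z_t−z̄)² = 507.5556
r_1 = -173.9383 / 507.5556 = -0.343

-0.343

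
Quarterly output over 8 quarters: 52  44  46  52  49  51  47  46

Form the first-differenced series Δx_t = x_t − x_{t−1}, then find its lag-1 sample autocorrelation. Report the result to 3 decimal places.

-0.234

First differences Δx: -8, 2, 6, -3, 2, -4, -1
Mean of differences = -0.8571
Numerator Σ(Δx_t−Δx̄)(Δx_{t+1}−Δx̄) = -30.1633
Denominator Σ(Δx_t−Δx̄)² = 128.8571
r_1(Δx) = -30.1633 / 128.8571 = -0.234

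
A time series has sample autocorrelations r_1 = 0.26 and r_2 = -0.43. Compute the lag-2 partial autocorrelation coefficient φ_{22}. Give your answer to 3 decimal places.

φ_{22} = (r_2 − r_1²) / (1 − r_1²)
r_1² = (0.26)² = 0.0676
Numerator = -0.43 − 0.0676 = -0.4976; denominator = 1 − 0.0676 = 0.9324
φ_{22} = -0.4976 / 0.9324 = -0.534

-0.534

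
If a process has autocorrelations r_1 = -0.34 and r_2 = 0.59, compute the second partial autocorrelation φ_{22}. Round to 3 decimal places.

0.536

φ_{22} = (r_2 − r_1²) / (1 − r_1²)
r_1² = (-0.34)² = 0.1156
Numerator = 0.59 − 0.1156 = 0.4744; denominator = 1 − 0.1156 = 0.8844
φ_{22} = 0.4744 / 0.8844 = 0.536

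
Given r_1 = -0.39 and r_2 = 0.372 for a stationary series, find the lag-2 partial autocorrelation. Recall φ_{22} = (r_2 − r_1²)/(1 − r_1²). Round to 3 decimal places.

φ_{22} = (r_2 − r_1²) / (1 − r_1²)
r_1² = (-0.39)² = 0.1521
Numerator = 0.372 − 0.1521 = 0.2199; denominator = 1 − 0.1521 = 0.8479
φ_{22} = 0.2199 / 0.8479 = 0.259

0.259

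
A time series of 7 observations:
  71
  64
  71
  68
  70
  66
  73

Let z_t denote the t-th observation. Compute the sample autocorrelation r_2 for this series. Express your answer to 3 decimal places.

Mean z̄ = (71 + 64 + 71 + 68 + 70 + 66 + 73)/7 = 69.0000
Deviations from mean: 2.0000, -5.0000, 2.0000, -1.0000, 1.0000, -3.0000, 4.0000
Σ(z_t−z̄)(z_{t+2}−z̄) = (4.0000) + (5.0000) + (2.0000) + (3.0000) + (4.0000) = 18.0000
Denominator Σ(z_t−z̄)² = 60.0000
r_2 = 18.0000 / 60.0000 = 0.300

0.300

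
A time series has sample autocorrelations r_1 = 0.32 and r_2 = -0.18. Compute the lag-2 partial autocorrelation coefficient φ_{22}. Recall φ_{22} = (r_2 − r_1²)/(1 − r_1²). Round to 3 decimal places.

-0.315

φ_{22} = (r_2 − r_1²) / (1 − r_1²)
r_1² = (0.32)² = 0.1024
Numerator = -0.18 − 0.1024 = -0.2824; denominator = 1 − 0.1024 = 0.8976
φ_{22} = -0.2824 / 0.8976 = -0.315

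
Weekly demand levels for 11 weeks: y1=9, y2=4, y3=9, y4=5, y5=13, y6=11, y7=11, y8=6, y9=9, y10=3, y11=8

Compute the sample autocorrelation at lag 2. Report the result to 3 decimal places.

0.310

Mean ȳ = (9 + 4 + 9 + 5 + 13 + 11 + 11 + 6 + 9 + 3 + 8)/11 = 8.0000
Numerator Σ_{t=1}^{9}(y_t−ȳ)(y_{t+2}−ȳ) = 31.0000
Denominator Σ(y_t−ȳ)² = 100.0000
r_2 = 31.0000 / 100.0000 = 0.310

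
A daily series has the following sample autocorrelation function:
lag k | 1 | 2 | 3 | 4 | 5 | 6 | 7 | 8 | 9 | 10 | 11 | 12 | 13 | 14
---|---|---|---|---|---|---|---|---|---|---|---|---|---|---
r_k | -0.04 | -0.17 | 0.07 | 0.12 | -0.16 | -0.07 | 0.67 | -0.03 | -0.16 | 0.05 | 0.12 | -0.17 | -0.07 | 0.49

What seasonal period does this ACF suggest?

7

The largest autocorrelation is r_7 = 0.67, with a weaker echo at lag 14 (0.49); the remaining lags stay at or below 0.12.
The dominant spike at lag 7 indicates a seasonal period of 7.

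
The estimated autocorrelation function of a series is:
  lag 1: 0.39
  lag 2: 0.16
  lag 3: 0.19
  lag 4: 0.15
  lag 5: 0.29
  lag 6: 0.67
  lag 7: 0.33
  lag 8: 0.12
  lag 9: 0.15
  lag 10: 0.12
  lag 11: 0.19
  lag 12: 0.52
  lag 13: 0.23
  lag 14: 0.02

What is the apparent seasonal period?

6

The largest autocorrelation is r_6 = 0.67, with a weaker echo at lag 12 (0.52); the remaining lags stay at or below 0.39. The elevated value at lag 1 (0.39), dropping to 0.16 at lag 2, reflects decaying short-term dependence rather than seasonality.
The dominant spike at lag 6 indicates a seasonal period of 6.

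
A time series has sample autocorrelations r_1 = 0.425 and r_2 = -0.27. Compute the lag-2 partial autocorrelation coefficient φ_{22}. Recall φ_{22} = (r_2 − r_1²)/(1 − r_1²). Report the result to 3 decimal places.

φ_{22} = (r_2 − r_1²) / (1 − r_1²)
r_1² = (0.425)² = 0.180625
Numerator = -0.27 − 0.1806 = -0.4506; denominator = 1 − 0.1806 = 0.8194
φ_{22} = -0.4506 / 0.8194 = -0.550

-0.550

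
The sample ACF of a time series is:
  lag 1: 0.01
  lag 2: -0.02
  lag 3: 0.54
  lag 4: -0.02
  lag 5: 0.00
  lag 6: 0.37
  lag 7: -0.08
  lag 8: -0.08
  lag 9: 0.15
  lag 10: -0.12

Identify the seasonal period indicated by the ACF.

3

The largest autocorrelation is r_3 = 0.54, with weaker echoes at lags 6 (0.37) and 9 (0.15); the remaining lags stay at or below 0.01.
The dominant spike at lag 3 indicates a seasonal period of 3.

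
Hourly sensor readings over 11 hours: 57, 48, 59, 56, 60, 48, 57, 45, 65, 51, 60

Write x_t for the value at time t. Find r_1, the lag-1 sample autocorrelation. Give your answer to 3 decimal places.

Mean x̄ = (57 + 48 + 59 + 56 + 60 + 48 + 57 + 45 + 65 + 51 + 60)/11 = 55.0909
Numerator Σ_{t=1}^{10}(x_t−x̄)(x_{t+1}−x̄) = -261.4628
Denominator Σ(x_t−x̄)² = 388.9091
r_1 = -261.4628 / 388.9091 = -0.672

-0.672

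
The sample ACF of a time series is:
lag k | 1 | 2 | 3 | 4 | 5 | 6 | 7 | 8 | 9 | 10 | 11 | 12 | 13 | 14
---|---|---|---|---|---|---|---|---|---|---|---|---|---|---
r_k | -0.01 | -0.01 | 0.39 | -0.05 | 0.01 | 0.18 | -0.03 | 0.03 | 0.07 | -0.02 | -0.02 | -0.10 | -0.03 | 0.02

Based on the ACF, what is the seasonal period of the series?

The largest autocorrelation is r_3 = 0.39, with a weaker echo at lag 6 (0.18); the remaining lags stay at or below 0.07.
The dominant spike at lag 3 indicates a seasonal period of 3.

3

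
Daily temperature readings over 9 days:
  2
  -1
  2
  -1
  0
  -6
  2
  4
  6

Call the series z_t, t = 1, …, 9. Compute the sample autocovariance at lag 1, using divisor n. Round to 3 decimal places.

1.468

Mean z̄ = (2 − 1 + 2 − 1 + 0 − 6 + 2 + 4 + 6)/9 = 0.8889
Σ_{t=1}^{8}(z_t−z̄)(z_{t+1}−z̄) = 13.2099
γ_1 = 13.2099 / 9 = 1.468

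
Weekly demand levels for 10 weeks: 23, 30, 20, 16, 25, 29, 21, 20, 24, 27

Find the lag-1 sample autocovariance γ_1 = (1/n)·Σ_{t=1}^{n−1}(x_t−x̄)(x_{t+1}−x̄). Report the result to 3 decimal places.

-0.775

Mean x̄ = (23 + 30 + 20 + 16 + 25 + 29 + 21 + 20 + 24 + 27)/10 = 23.5000
Σ_{t=1}^{9}(x_t−x̄)(x_{t+1}−x̄) = -7.7500
γ_1 = -7.7500 / 10 = -0.775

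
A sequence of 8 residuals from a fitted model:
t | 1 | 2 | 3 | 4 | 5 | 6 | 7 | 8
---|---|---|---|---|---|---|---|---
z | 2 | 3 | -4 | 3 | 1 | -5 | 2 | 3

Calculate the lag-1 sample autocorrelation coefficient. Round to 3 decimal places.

-0.330

Mean z̄ = (2 + 3 − 4 + 3 + 1 − 5 + 2 + 3)/8 = 0.6250
Deviations from mean: 1.3750, 2.3750, -4.6250, 2.3750, 0.3750, -5.6250, 1.3750, 2.3750
Numerator Σ_{t=1}^{7}(z_t−z̄)(z_{t+1}−z̄) = -24.3906
Denominator Σ(z_t−z̄)² = 73.8750
r_1 = -24.3906 / 73.8750 = -0.330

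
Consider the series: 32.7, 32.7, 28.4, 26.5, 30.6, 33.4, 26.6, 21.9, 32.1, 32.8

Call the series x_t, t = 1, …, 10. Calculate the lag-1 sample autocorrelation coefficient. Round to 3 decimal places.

Mean x̄ = (32.7 + 32.7 + 28.4 + 26.5 + 30.6 + 33.4 + 26.6 + 21.9 + 32.1 + 32.8)/10 = 29.7700
Numerator Σ_{t=1}^{9}(x_t−x̄)(x_{t+1}−x̄) = 11.5131
Denominator Σ(x_t−x̄)² = 130.2010
r_1 = 11.5131 / 130.2010 = 0.088

0.088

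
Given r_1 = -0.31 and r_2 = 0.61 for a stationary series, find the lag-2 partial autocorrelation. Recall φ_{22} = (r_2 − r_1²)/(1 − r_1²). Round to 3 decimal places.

φ_{22} = (r_2 − r_1²) / (1 − r_1²)
r_1² = (-0.31)² = 0.0961
Numerator = 0.61 − 0.0961 = 0.5139; denominator = 1 − 0.0961 = 0.9039
φ_{22} = 0.5139 / 0.9039 = 0.569

0.569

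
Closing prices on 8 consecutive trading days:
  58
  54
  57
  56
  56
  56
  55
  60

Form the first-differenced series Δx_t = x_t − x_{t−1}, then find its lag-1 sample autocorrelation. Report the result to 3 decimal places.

-0.396

First differences Δx: -4, 3, -1, 0, 0, -1, 5
Mean of differences = 0.2857
Numerator Σ(Δx_t−Δx̄)(Δx_{t+1}−Δx̄) = -20.3673
Denominator Σ(Δx_t−Δx̄)² = 51.4286
r_1(Δx) = -20.3673 / 51.4286 = -0.396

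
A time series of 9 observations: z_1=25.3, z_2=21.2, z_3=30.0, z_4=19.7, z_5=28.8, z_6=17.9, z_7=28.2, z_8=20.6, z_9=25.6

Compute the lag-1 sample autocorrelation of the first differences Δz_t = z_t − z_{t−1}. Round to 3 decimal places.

-0.928

First differences Δz: -4.1, 8.8, -10.3, 9.1, -10.9, 10.3, -7.6, 5.0
Mean of differences = 0.0375
Numerator Σ(Δz_t−Δz̄)(Δz_{t+1}−Δz̄) = -548.1689
Denominator Σ(Δz_t−Δz̄)² = 590.7988
r_1(Δz) = -548.1689 / 590.7988 = -0.928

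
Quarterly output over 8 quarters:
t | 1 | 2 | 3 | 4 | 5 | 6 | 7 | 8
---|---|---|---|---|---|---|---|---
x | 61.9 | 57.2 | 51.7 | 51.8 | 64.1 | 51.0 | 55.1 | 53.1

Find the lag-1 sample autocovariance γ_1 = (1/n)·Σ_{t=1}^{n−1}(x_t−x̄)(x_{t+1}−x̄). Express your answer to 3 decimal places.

-6.105

Mean x̄ = (61.9 + 57.2 + 51.7 + 51.8 + 64.1 + 51.0 + 55.1 + 53.1)/8 = 55.7375
Σ_{t=1}^{7}(x_t−x̄)(x_{t+1}−x̄) = -48.8377
γ_1 = -48.8377 / 8 = -6.105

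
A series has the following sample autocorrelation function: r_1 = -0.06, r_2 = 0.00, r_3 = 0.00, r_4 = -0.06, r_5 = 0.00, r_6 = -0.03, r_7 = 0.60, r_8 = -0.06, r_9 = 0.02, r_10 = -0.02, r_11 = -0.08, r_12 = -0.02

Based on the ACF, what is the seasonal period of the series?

7

The largest autocorrelation is r_7 = 0.60; the remaining lags stay at or below 0.02.
The dominant spike at lag 7 indicates a seasonal period of 7.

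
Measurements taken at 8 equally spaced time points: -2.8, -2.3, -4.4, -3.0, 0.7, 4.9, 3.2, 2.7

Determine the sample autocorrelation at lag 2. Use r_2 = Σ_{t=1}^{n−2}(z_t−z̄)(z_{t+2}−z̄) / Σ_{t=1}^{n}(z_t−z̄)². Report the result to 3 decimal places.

0.200

Mean z̄ = (-2.8 − 2.3 − 4.4 − 3.0 + 0.7 + 4.9 + 3.2 + 2.7)/8 = -0.1250
Σ(z_t−z̄)(z_{t+2}−z̄) = (11.4356) + (6.2531) + (-3.5269) + (-14.4469) + (2.7431) + (14.1956) = 16.6538
Denominator Σ(z_t−z̄)² = 83.3950
r_2 = 16.6538 / 83.3950 = 0.200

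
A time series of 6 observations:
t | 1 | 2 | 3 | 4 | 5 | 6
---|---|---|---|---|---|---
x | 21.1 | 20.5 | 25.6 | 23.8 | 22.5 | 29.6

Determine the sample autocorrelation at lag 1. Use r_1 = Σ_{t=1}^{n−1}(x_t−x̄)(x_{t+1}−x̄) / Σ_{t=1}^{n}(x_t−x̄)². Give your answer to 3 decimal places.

Mean x̄ = (21.1 + 20.5 + 25.6 + 23.8 + 22.5 + 29.6)/6 = 23.8500
Deviations from mean: -2.7500, -3.3500, 1.7500, -0.0500, -1.3500, 5.7500
Σ(x_t−x̄)(x_{t+1}−x̄) = (9.2125) + (-5.8625) + (-0.0875) + (0.0675) + (-7.7625) = -4.4325
Denominator Σ(x_t−x̄)² = 56.7350
r_1 = -4.4325 / 56.7350 = -0.078

-0.078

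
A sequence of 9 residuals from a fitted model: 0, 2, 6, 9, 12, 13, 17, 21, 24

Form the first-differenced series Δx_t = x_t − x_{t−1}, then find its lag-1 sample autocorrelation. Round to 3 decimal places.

First differences Δx: 2, 4, 3, 3, 1, 4, 4, 3
Mean of differences = 3.0000
Numerator Σ(Δx_t−Δx̄)(Δx_{t+1}−Δx̄) = -2.0000
Denominator Σ(Δx_t−Δx̄)² = 8.0000
r_1(Δx) = -2.0000 / 8.0000 = -0.250

-0.250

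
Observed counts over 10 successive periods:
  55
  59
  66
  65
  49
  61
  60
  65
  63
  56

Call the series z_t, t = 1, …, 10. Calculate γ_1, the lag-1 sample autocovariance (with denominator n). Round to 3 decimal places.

Mean z̄ = (55 + 59 + 66 + 65 + 49 + 61 + 60 + 65 + 63 + 56)/10 = 59.9000
Σ_{t=1}^{9}(z_t−z̄)(z_{t+1}−z̄) = -33.2100
γ_1 = -33.2100 / 10 = -3.321

-3.321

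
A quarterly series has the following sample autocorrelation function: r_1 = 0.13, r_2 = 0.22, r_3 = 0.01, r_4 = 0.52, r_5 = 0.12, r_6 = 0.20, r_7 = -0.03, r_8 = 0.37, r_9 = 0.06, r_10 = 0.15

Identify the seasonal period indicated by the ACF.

4

The largest autocorrelation is r_4 = 0.52, with a weaker echo at lag 8 (0.37); the remaining lags stay at or below 0.22.
The dominant spike at lag 4 indicates a seasonal period of 4.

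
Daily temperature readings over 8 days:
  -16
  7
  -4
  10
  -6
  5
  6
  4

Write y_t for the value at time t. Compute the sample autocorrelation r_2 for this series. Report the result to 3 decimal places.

0.353

Mean ȳ = (-16 + 7 − 4 + 10 − 6 + 5 + 6 + 4)/8 = 0.7500
Numerator Σ_{t=1}^{6}(y_t−ȳ)(y_{t+2}−ȳ) = 187.1250
Denominator Σ(y_t−ȳ)² = 529.5000
r_2 = 187.1250 / 529.5000 = 0.353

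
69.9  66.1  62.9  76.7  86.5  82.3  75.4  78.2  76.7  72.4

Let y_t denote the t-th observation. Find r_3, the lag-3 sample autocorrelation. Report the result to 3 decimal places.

-0.315

Mean ȳ = (69.9 + 66.1 + 62.9 + 76.7 + 86.5 + 82.3 + 75.4 + 78.2 + 76.7 + 72.4)/10 = 74.7100
Numerator Σ_{t=1}^{7}(y_t−ȳ)(y_{t+3}−ȳ) = -144.6913
Denominator Σ(y_t−ȳ)² = 459.2690
r_3 = -144.6913 / 459.2690 = -0.315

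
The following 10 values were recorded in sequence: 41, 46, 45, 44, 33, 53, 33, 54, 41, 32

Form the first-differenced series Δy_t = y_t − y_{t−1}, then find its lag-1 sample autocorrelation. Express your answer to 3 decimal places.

-0.733

First differences Δy: 5, -1, -1, -11, 20, -20, 21, -13, -9
Mean of differences = -1.0000
Numerator Σ(Δy_t−Δȳ)(Δy_{t+1}−Δȳ) = -1195.0000
Denominator Σ(Δy_t−Δȳ)² = 1630.0000
r_1(Δy) = -1195.0000 / 1630.0000 = -0.733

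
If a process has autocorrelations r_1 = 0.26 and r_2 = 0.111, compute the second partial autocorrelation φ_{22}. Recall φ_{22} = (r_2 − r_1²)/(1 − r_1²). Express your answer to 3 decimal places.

φ_{22} = (r_2 − r_1²) / (1 − r_1²)
r_1² = (0.26)² = 0.0676
Numerator = 0.111 − 0.0676 = 0.0434; denominator = 1 − 0.0676 = 0.9324
φ_{22} = 0.0434 / 0.9324 = 0.047

0.047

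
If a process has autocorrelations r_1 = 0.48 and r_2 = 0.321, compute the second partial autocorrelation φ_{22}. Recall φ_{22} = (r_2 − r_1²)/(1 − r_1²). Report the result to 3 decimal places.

φ_{22} = (r_2 − r_1²) / (1 − r_1²)
r_1² = (0.48)² = 0.2304
Numerator = 0.321 − 0.2304 = 0.0906; denominator = 1 − 0.2304 = 0.7696
φ_{22} = 0.0906 / 0.7696 = 0.118

0.118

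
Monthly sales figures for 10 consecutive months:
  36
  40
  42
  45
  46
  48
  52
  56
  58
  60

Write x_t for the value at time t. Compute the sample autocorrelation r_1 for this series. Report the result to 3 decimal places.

0.688

Mean x̄ = (36 + 40 + 42 + 45 + 46 + 48 + 52 + 56 + 58 + 60)/10 = 48.3000
Numerator Σ_{t=1}^{9}(x_t−x̄)(x_{t+1}−x̄) = 399.0100
Denominator Σ(x_t−x̄)² = 580.1000
r_1 = 399.0100 / 580.1000 = 0.688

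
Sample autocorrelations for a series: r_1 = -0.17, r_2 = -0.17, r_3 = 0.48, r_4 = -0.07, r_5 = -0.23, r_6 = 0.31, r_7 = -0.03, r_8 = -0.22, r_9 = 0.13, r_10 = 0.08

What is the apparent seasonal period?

The largest autocorrelation is r_3 = 0.48, with a weaker echo at lag 6 (0.31); the remaining lags stay at or below 0.13.
The dominant spike at lag 3 indicates a seasonal period of 3.

3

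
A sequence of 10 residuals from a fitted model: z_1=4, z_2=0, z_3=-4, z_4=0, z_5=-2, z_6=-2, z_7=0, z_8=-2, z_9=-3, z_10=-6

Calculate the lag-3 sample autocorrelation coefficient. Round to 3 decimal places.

0.079

Mean z̄ = (4 + 0 − 4 + 0 − 2 − 2 + 0 − 2 − 3 − 6)/10 = -1.5000
Σ(z_t−z̄)(z_{t+3}−z̄) = (8.2500) + (-0.7500) + (1.2500) + (2.2500) + (0.2500) + (0.7500) + (-6.7500) = 5.2500
Denominator Σ(z_t−z̄)² = 66.5000
r_3 = 5.2500 / 66.5000 = 0.079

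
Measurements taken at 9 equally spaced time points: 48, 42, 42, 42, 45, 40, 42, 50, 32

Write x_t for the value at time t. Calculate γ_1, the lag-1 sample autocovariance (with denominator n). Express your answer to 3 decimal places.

-10.145

Mean x̄ = (48 + 42 + 42 + 42 + 45 + 40 + 42 + 50 + 32)/9 = 42.5556
Σ_{t=1}^{8}(x_t−x̄)(x_{t+1}−x̄) = -91.3086
γ_1 = -91.3086 / 9 = -10.145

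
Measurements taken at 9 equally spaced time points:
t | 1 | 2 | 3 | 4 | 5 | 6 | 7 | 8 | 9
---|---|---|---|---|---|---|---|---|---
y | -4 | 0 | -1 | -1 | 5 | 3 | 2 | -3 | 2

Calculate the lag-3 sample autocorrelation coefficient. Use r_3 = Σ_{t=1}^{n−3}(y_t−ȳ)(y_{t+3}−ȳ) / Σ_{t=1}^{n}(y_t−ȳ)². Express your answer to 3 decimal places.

-0.186

Mean ȳ = (-4 + 0 − 1 − 1 + 5 + 3 + 2 − 3 + 2)/9 = 0.3333
Σ(y_t−ȳ)(y_{t+3}−ȳ) = (5.7778) + (-1.5556) + (-3.5556) + (-2.2222) + (-15.5556) + (4.4444) = -12.6667
Denominator Σ(y_t−ȳ)² = 68.0000
r_3 = -12.6667 / 68.0000 = -0.186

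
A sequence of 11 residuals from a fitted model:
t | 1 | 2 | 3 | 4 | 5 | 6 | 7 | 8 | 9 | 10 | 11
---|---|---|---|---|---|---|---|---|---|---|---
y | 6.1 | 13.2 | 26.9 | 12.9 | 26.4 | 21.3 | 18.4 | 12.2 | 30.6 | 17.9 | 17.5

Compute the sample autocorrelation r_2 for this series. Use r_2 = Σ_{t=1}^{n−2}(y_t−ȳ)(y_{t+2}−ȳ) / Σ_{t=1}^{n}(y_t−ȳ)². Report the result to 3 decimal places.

-0.095

Mean ȳ = (6.1 + 13.2 + 26.9 + 12.9 + 26.4 + 21.3 + 18.4 + 12.2 + 30.6 + 17.9 + 17.5)/11 = 18.4909
Numerator Σ_{t=1}^{9}(y_t−ȳ)(y_{t+2}−ȳ) = -51.5856
Denominator Σ(y_t−ȳ)² = 541.4891
r_2 = -51.5856 / 541.4891 = -0.095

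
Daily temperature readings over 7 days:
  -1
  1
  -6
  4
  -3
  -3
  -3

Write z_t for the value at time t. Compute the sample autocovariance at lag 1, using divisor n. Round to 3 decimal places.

Mean z̄ = (-1 + 1 − 6 + 4 − 3 − 3 − 3)/7 = -1.5714
Deviations: 0.5714, 2.5714, -4.4286, 5.5714, -1.4286, -1.4286, -1.4286
Σ_{t=1}^{6}(z_t−z̄)(z_{t+1}−z̄) = -38.4694
γ_1 = -38.4694 / 7 = -5.496

-5.496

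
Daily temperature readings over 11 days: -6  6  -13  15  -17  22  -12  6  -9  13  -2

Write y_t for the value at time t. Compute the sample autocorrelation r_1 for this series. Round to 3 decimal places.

-0.882

Mean ȳ = (-6 + 6 − 13 + 15 − 17 + 22 − 12 + 6 − 9 + 13 − 2)/11 = 0.2727
Numerator Σ_{t=1}^{10}(y_t−ȳ)(y_{t+1}−ȳ) = -1474.0744
Denominator Σ(y_t−ȳ)² = 1672.1818
r_1 = -1474.0744 / 1672.1818 = -0.882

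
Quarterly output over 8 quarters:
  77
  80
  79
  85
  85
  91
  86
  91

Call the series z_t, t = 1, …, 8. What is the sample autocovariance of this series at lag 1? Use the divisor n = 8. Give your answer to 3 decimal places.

9.805

Mean z̄ = (77 + 80 + 79 + 85 + 85 + 91 + 86 + 91)/8 = 84.2500
Deviations: -7.2500, -4.2500, -5.2500, 0.7500, 0.7500, 6.7500, 1.7500, 6.7500
Σ_{t=1}^{7}(z_t−z̄)(z_{t+1}−z̄) = 78.4375
γ_1 = 78.4375 / 8 = 9.805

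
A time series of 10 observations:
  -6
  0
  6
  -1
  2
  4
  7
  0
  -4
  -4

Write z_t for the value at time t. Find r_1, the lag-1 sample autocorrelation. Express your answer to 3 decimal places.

Mean z̄ = (-6 + 0 + 6 − 1 + 2 + 4 + 7 + 0 − 4 − 4)/10 = 0.4000
Numerator Σ_{t=1}^{9}(z_t−z̄)(z_{t+1}−z̄) = 38.2400
Denominator Σ(z_t−z̄)² = 172.4000
r_1 = 38.2400 / 172.4000 = 0.222

0.222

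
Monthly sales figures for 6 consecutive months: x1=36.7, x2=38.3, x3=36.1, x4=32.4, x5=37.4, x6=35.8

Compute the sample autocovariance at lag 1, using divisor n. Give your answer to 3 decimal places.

-0.646

Mean x̄ = (36.7 + 38.3 + 36.1 + 32.4 + 37.4 + 35.8)/6 = 36.1167
Σ_{t=1}^{5}(x_t−x̄)(x_{t+1}−x̄) = -3.8769
γ_1 = -3.8769 / 6 = -0.646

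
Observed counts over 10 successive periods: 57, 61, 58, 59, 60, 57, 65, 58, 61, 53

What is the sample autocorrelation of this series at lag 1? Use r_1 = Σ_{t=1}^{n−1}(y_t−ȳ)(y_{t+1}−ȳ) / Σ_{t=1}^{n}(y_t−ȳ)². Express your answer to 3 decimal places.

-0.432

Mean ȳ = (57 + 61 + 58 + 59 + 60 + 57 + 65 + 58 + 61 + 53)/10 = 58.9000
Numerator Σ_{t=1}^{9}(y_t−ȳ)(y_{t+1}−ȳ) = -39.3100
Denominator Σ(y_t−ȳ)² = 90.9000
r_1 = -39.3100 / 90.9000 = -0.432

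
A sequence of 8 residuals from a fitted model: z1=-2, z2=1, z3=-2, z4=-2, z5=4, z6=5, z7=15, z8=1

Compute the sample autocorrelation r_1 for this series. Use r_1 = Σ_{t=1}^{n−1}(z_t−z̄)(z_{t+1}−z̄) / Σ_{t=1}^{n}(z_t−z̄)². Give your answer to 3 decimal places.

Mean z̄ = (-2 + 1 − 2 − 2 + 4 + 5 + 15 + 1)/8 = 2.5000
Σ(z_t−z̄)(z_{t+1}−z̄) = (6.7500) + (6.7500) + (20.2500) + (-6.7500) + (3.7500) + (31.2500) + (-18.7500) = 43.2500
Denominator Σ(z_t−z̄)² = 230.0000
r_1 = 43.2500 / 230.0000 = 0.188

0.188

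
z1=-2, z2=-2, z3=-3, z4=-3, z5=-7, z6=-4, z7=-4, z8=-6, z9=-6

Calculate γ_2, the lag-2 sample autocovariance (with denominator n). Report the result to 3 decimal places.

0.096

Mean z̄ = (-2 − 2 − 3 − 3 − 7 − 4 − 4 − 6 − 6)/9 = -4.1111
Σ_{t=1}^{7}(z_t−z̄)(z_{t+2}−z̄) = 0.8642
γ_2 = 0.8642 / 9 = 0.096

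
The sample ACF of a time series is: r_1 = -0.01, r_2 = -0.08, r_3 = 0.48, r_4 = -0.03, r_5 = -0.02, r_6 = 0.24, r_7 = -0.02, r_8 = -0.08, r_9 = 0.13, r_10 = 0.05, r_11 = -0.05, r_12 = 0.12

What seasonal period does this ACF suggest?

3

The largest autocorrelation is r_3 = 0.48, with a weaker echo at lag 6 (0.24); the remaining lags stay at or below 0.13.
The dominant spike at lag 3 indicates a seasonal period of 3.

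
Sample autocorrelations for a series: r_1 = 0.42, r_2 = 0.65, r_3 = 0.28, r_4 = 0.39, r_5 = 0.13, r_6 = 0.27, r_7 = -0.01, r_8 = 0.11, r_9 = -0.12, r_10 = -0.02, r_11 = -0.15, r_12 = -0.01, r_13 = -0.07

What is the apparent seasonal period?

The largest autocorrelation is r_2 = 0.65; the remaining lags stay at or below 0.42.
The dominant spike at lag 2 indicates a seasonal period of 2.

2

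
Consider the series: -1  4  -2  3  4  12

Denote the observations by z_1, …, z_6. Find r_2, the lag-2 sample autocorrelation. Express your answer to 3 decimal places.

Mean z̄ = (-1 + 4 − 2 + 3 + 4 + 12)/6 = 3.3333
Deviations from mean: -4.3333, 0.6667, -5.3333, -0.3333, 0.6667, 8.6667
Σ(z_t−z̄)(z_{t+2}−z̄) = (23.1111) + (-0.2222) + (-3.5556) + (-2.8889) = 16.4444
Denominator Σ(z_t−z̄)² = 123.3333
r_2 = 16.4444 / 123.3333 = 0.133

0.133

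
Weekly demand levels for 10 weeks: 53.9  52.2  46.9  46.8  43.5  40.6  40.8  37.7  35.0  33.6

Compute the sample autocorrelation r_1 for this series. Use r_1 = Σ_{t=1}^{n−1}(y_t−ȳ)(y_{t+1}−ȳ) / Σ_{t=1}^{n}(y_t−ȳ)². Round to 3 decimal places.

0.675

Mean ȳ = (53.9 + 52.2 + 46.9 + 46.8 + 43.5 + 40.6 + 40.8 + 37.7 + 35.0 + 33.6)/10 = 43.1000
Numerator Σ_{t=1}^{9}(y_t−ȳ)(y_{t+1}−ȳ) = 286.2600
Denominator Σ(y_t−ȳ)² = 424.3000
r_1 = 286.2600 / 424.3000 = 0.675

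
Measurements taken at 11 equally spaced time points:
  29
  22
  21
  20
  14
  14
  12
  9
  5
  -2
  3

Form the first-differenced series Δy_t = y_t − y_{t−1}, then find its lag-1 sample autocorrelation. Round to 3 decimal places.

First differences Δy: -7, -1, -1, -6, 0, -2, -3, -4, -7, 5
Mean of differences = -2.6000
Numerator Σ(Δy_t−Δȳ)(Δy_{t+1}−Δȳ) = -44.1600
Denominator Σ(Δy_t−Δȳ)² = 122.4000
r_1(Δy) = -44.1600 / 122.4000 = -0.361

-0.361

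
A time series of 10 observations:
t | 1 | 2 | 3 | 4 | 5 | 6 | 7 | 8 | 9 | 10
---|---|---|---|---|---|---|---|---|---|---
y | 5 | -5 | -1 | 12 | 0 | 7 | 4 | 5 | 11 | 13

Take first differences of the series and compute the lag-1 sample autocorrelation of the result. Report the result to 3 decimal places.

-0.478

First differences Δy: -10, 4, 13, -12, 7, -3, 1, 6, 2
Mean of differences = 0.8889
Numerator Σ(Δy_t−Δȳ)(Δy_{t+1}−Δȳ) = -249.0123
Denominator Σ(Δy_t−Δȳ)² = 520.8889
r_1(Δy) = -249.0123 / 520.8889 = -0.478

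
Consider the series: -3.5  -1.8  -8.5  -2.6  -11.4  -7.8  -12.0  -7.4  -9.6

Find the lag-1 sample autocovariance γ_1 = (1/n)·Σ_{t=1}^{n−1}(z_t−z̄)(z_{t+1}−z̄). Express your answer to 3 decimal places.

Mean z̄ = (-3.5 − 1.8 − 8.5 − 2.6 − 11.4 − 7.8 − 12.0 − 7.4 − 9.6)/9 = -7.1778
Σ_{t=1}^{8}(z_t−z̄)(z_{t+1}−z̄) = -5.4760
γ_1 = -5.4760 / 9 = -0.608

-0.608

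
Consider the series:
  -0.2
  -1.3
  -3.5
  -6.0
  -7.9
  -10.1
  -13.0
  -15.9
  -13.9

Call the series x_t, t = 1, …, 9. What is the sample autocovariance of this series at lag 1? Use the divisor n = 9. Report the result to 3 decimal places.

20.894

Mean x̄ = (-0.2 − 1.3 − 3.5 − 6.0 − 7.9 − 10.1 − 13.0 − 15.9 − 13.9)/9 = -7.9778
Σ_{t=1}^{8}(x_t−x̄)(x_{t+1}−x̄) = 188.0473
γ_1 = 188.0473 / 9 = 20.894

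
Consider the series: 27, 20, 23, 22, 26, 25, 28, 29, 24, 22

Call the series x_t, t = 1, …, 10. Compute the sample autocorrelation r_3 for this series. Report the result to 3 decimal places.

-0.328

Mean x̄ = (27 + 20 + 23 + 22 + 26 + 25 + 28 + 29 + 24 + 22)/10 = 24.6000
Numerator Σ_{t=1}^{7}(x_t−x̄)(x_{t+3}−x̄) = -25.0800
Denominator Σ(x_t−x̄)² = 76.4000
r_3 = -25.0800 / 76.4000 = -0.328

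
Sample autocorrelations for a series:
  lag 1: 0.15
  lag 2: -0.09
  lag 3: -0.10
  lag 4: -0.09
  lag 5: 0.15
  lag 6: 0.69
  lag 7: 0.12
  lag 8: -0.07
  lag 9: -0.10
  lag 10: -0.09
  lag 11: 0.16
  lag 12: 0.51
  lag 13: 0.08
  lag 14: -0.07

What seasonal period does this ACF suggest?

6

The largest autocorrelation is r_6 = 0.69, with a weaker echo at lag 12 (0.51); the remaining lags stay at or below 0.16.
The dominant spike at lag 6 indicates a seasonal period of 6.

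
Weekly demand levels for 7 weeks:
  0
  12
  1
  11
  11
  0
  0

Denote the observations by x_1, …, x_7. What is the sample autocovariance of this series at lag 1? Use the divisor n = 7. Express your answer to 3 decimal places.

-8.000

Mean x̄ = (0 + 12 + 1 + 11 + 11 + 0 + 0)/7 = 5.0000
Deviations: -5.0000, 7.0000, -4.0000, 6.0000, 6.0000, -5.0000, -5.0000
Σ_{t=1}^{6}(x_t−x̄)(x_{t+1}−x̄) = -56.0000
γ_1 = -56.0000 / 7 = -8.000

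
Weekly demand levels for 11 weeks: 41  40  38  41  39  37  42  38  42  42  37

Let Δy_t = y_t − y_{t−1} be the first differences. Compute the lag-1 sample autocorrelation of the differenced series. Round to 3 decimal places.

First differences Δy: -1, -2, 3, -2, -2, 5, -4, 4, 0, -5
Mean of differences = -0.4000
Numerator Σ(Δy_t−Δȳ)(Δy_{t+1}−Δȳ) = -51.3600
Denominator Σ(Δy_t−Δȳ)² = 102.4000
r_1(Δy) = -51.3600 / 102.4000 = -0.502

-0.502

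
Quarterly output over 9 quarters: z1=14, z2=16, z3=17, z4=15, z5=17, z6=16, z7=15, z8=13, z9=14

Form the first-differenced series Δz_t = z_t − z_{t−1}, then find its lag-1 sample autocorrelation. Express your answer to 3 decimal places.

First differences Δz: 2, 1, -2, 2, -1, -1, -2, 1
Mean of differences = 0.0000
Numerator Σ(Δz_t−Δz̄)(Δz_{t+1}−Δz̄) = -5.0000
Denominator Σ(Δz_t−Δz̄)² = 20.0000
r_1(Δz) = -5.0000 / 20.0000 = -0.250

-0.250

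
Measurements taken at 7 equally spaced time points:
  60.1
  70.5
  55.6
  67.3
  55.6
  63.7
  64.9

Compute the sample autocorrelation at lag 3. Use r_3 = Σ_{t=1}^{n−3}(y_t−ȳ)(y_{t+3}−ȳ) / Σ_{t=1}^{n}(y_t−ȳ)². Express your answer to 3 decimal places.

Mean ȳ = (60.1 + 70.5 + 55.6 + 67.3 + 55.6 + 63.7 + 64.9)/7 = 62.5286
Σ(y_t−ȳ)(y_{t+3}−ȳ) = (-11.5878) + (-55.2306) + (-8.1163) + (11.3151) = -63.6196
Denominator Σ(y_t−ȳ)² = 195.2143
r_3 = -63.6196 / 195.2143 = -0.326

-0.326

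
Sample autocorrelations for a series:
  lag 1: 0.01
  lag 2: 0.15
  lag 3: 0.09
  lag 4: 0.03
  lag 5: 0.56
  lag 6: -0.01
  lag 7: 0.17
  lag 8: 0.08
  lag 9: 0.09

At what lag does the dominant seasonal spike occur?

5

The largest autocorrelation is r_5 = 0.56; the remaining lags stay at or below 0.17.
The dominant spike at lag 5 indicates a seasonal period of 5.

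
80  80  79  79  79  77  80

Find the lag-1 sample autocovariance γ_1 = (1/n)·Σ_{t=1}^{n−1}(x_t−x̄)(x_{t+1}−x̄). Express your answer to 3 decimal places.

-0.125

Mean x̄ = (80 + 80 + 79 + 79 + 79 + 77 + 80)/7 = 79.1429
Σ_{t=1}^{6}(x_t−x̄)(x_{t+1}−x̄) = -0.8776
γ_1 = -0.8776 / 7 = -0.125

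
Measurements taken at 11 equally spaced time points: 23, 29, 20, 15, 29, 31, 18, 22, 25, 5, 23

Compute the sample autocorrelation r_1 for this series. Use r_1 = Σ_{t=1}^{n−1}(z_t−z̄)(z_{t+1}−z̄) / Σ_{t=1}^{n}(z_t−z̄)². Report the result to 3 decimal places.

-0.153

Mean z̄ = (23 + 29 + 20 + 15 + 29 + 31 + 18 + 22 + 25 + 5 + 23)/11 = 21.8182
Numerator Σ_{t=1}^{10}(z_t−z̄)(z_{t+1}−z̄) = -83.7603
Denominator Σ(z_t−z̄)² = 547.6364
r_1 = -83.7603 / 547.6364 = -0.153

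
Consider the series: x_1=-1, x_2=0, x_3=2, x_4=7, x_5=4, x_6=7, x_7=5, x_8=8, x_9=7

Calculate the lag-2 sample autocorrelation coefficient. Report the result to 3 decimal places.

0.229

Mean x̄ = (-1 + 0 + 2 + 7 + 4 + 7 + 5 + 8 + 7)/9 = 4.3333
Σ(x_t−x̄)(x_{t+2}−x̄) = (12.4444) + (-11.5556) + (0.7778) + (7.1111) + (-0.2222) + (9.7778) + (1.7778) = 20.1111
Denominator Σ(x_t−x̄)² = 88.0000
r_2 = 20.1111 / 88.0000 = 0.229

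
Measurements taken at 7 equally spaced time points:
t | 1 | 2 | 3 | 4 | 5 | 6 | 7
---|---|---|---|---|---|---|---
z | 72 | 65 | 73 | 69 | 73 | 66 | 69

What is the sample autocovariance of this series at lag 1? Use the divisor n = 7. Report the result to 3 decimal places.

-5.843

Mean z̄ = (72 + 65 + 73 + 69 + 73 + 66 + 69)/7 = 69.5714
Deviations: 2.4286, -4.5714, 3.4286, -0.5714, 3.4286, -3.5714, -0.5714
Σ_{t=1}^{6}(z_t−z̄)(z_{t+1}−z̄) = -40.8980
γ_1 = -40.8980 / 7 = -5.843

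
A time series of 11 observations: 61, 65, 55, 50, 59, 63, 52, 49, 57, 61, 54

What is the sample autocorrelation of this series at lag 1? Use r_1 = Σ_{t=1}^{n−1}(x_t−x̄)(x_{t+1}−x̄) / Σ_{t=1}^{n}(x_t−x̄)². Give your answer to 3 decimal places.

Mean x̄ = (61 + 65 + 55 + 50 + 59 + 63 + 52 + 49 + 57 + 61 + 54)/11 = 56.9091
Numerator Σ_{t=1}^{10}(x_t−x̄)(x_{t+1}−x̄) = 25.8099
Denominator Σ(x_t−x̄)² = 286.9091
r_1 = 25.8099 / 286.9091 = 0.090

0.090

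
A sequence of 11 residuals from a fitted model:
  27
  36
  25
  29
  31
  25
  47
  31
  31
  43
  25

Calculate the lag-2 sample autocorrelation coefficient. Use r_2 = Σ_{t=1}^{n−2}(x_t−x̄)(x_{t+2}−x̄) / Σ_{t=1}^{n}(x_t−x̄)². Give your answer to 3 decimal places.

0.042

Mean x̄ = (27 + 36 + 25 + 29 + 31 + 25 + 47 + 31 + 31 + 43 + 25)/11 = 31.8182
Numerator Σ_{t=1}^{9}(x_t−x̄)(x_{t+2}−x̄) = 23.0248
Denominator Σ(x_t−x̄)² = 545.6364
r_2 = 23.0248 / 545.6364 = 0.042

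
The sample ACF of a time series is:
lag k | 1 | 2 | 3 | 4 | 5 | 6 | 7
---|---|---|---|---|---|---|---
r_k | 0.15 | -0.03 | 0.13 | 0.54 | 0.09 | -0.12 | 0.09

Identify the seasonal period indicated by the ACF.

The largest autocorrelation is r_4 = 0.54; the remaining lags stay at or below 0.15.
The dominant spike at lag 4 indicates a seasonal period of 4.

4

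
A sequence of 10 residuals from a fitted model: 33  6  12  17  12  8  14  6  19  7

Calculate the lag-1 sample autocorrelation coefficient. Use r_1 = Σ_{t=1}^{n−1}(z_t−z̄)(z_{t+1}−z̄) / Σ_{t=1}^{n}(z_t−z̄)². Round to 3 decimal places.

Mean z̄ = (33 + 6 + 12 + 17 + 12 + 8 + 14 + 6 + 19 + 7)/10 = 13.4000
Numerator Σ_{t=1}^{9}(z_t−z̄)(z_{t+1}−z̄) = -222.1600
Denominator Σ(z_t−z̄)² = 612.4000
r_1 = -222.1600 / 612.4000 = -0.363

-0.363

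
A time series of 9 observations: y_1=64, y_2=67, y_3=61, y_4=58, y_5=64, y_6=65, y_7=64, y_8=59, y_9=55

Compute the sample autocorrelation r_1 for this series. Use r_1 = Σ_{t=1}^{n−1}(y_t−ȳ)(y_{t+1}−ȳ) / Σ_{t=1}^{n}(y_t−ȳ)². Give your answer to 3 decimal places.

Mean ȳ = (64 + 67 + 61 + 58 + 64 + 65 + 64 + 59 + 55)/9 = 61.8889
Numerator Σ_{t=1}^{8}(y_t−ȳ)(y_{t+1}−ȳ) = 28.4321
Denominator Σ(y_t−ȳ)² = 120.8889
r_1 = 28.4321 / 120.8889 = 0.235

0.235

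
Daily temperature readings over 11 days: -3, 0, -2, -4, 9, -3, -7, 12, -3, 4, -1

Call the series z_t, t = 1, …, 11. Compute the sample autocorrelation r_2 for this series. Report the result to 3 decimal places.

Mean z̄ = (-3 + 0 − 2 − 4 + 9 − 3 − 7 + 12 − 3 + 4 − 1)/11 = 0.1818
Numerator Σ_{t=1}^{9}(z_t−z̄)(z_{t+2}−z̄) = -27.4298
Denominator Σ(z_t−z̄)² = 337.6364
r_2 = -27.4298 / 337.6364 = -0.081

-0.081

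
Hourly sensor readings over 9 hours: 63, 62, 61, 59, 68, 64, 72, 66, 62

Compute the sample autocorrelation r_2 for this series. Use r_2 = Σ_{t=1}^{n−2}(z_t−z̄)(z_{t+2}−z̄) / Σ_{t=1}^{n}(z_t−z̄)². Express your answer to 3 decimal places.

Mean z̄ = (63 + 62 + 61 + 59 + 68 + 64 + 72 + 66 + 62)/9 = 64.1111
Σ(z_t−z̄)(z_{t+2}−z̄) = (3.4568) + (10.7901) + (-12.0988) + (0.5679) + (30.6790) + (-0.2099) + (-16.6543) = 16.5309
Denominator Σ(z_t−z̄)² = 126.8889
r_2 = 16.5309 / 126.8889 = 0.130

0.130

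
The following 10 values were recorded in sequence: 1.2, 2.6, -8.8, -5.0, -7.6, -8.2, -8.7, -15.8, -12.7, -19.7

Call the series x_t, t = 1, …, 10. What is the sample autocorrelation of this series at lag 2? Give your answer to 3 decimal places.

Mean x̄ = (1.2 + 2.6 − 8.8 − 5.0 − 7.6 − 8.2 − 8.7 − 15.8 − 12.7 − 19.7)/10 = -8.2700
Numerator Σ_{t=1}^{8}(x_t−x̄)(x_{t+2}−x̄) = 117.5572
Denominator Σ(x_t−x̄)² = 426.4210
r_2 = 117.5572 / 426.4210 = 0.276

0.276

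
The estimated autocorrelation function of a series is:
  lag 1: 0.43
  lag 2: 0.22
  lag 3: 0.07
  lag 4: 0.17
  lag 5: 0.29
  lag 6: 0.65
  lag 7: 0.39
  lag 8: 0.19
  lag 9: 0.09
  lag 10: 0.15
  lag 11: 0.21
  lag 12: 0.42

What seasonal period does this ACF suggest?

6

The largest autocorrelation is r_6 = 0.65; the remaining lags stay at or below 0.43. The elevated value at lag 1 (0.43), dropping to 0.22 at lag 2, reflects decaying short-term dependence rather than seasonality.
The dominant spike at lag 6 indicates a seasonal period of 6.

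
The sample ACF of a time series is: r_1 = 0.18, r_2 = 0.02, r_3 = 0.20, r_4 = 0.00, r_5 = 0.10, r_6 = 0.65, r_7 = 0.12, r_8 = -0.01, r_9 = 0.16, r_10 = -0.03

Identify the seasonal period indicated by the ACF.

The largest autocorrelation is r_6 = 0.65; the remaining lags stay at or below 0.20.
The dominant spike at lag 6 indicates a seasonal period of 6.

6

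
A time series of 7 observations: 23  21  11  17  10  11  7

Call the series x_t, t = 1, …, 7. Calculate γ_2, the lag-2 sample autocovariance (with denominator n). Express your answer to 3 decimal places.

Mean x̄ = (23 + 21 + 11 + 17 + 10 + 11 + 7)/7 = 14.2857
Deviations: 8.7143, 6.7143, -3.2857, 2.7143, -4.2857, -3.2857, -7.2857
Σ_{t=1}^{5}(x_t−x̄)(x_{t+2}−x̄) = 25.9796
γ_2 = 25.9796 / 7 = 3.711

3.711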